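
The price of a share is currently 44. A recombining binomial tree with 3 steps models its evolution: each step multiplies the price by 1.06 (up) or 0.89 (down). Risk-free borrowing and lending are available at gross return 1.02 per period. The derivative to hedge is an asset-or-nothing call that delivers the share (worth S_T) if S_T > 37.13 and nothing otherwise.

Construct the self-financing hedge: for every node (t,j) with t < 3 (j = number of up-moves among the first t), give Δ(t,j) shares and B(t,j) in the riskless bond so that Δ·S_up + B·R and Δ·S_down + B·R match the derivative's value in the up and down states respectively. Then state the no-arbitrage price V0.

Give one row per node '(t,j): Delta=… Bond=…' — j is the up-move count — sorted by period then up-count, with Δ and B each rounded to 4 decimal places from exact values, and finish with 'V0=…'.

Under the risk-neutral measure, an up-move has probability p* = (R−d)/(u−d) = 0.7647 and values discount at R = 1.02.
Payoff layer (t=3): V(3,0)=0.0000, V(3,1)=0.0000, V(3,2)=44.0002, V(3,3)=52.4047
  t=2,j=0: stock 34.8524 → up 36.9435 (V=0.0000), down 31.0186 (V=0.0000). Price 0.0000; hedge Δ=0.0000, bond B=0.0000.
  t=2,j=1: stock 41.5096 → up 44.0002 (V=44.0002), down 36.9435 (V=0.0000). Price 32.9874; hedge Δ=6.2353, bond B=-225.8371.
  t=2,j=2: stock 49.4384 → up 52.4047 (V=52.4047), down 44.0002 (V=44.0002). Price 49.4384; hedge Δ=1.0000, bond B=0.0000.
  t=1,j=0: stock 39.1600 → up 41.5096 (V=32.9874), down 34.8524 (V=0.0000). Price 24.7311; hedge Δ=4.9552, bond B=-169.3127.
  t=1,j=1: stock 46.6400 → up 49.4384 (V=49.4384), down 41.5096 (V=32.9874). Price 44.6741; hedge Δ=2.0748, bond B=-52.0962.
  t=0,j=0: stock 44.0000 → up 46.6400 (V=44.6741), down 39.1600 (V=24.7311). Price 39.1977; hedge Δ=2.6662, bond B=-78.1143.
Self-financing check: at every node Δ·S+B equals the discounted successor values.

(0,0): Delta=2.6662 Bond=-78.1143
(1,0): Delta=4.9552 Bond=-169.3127
(1,1): Delta=2.0748 Bond=-52.0962
(2,0): Delta=0.0000 Bond=0.0000
(2,1): Delta=6.2353 Bond=-225.8371
(2,2): Delta=1.0000 Bond=0.0000
V0=39.1977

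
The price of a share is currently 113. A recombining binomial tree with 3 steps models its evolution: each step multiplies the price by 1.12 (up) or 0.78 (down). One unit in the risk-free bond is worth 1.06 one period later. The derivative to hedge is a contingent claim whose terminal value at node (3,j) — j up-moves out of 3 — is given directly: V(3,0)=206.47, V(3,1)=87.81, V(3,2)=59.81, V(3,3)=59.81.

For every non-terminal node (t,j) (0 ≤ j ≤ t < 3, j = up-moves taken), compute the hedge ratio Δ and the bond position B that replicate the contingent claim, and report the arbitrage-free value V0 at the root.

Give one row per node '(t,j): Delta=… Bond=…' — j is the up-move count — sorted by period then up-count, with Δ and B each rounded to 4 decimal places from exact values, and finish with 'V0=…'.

The replicating-portfolio and risk-neutral prices coincide; use p* = (1.06−0.78)/(1.12−0.78) = 0.8235 for the latter.
At expiry t=3: V(3,0)=206.4700, V(3,1)=87.8100, V(3,2)=59.8100, V(3,3)=59.8100
Node (2,0) S=68.7492: V=(p*·87.8100+(1−p*)·206.4700)/1.06=102.5943; Δ=(87.8100−206.4700)/(76.9991−53.6244)=-5.0764; B=V−Δ·S=451.5943
Node (2,1) S=98.7168: V=(p*·59.8100+(1−p*)·87.8100)/1.06=61.0860; Δ=(59.8100−87.8100)/(110.5628−76.9991)=-0.8342; B=V−Δ·S=143.4390
Node (2,2) S=141.7472: V=(p*·59.8100+(1−p*)·59.8100)/1.06=56.4245; Δ=(59.8100−59.8100)/(158.7569−110.5628)=0.0000; B=V−Δ·S=56.4245
Node (1,0) S=88.1400: V=(p*·61.0860+(1−p*)·102.5943)/1.06=64.5387; Δ=(61.0860−102.5943)/(98.7168−68.7492)=-1.3851; B=V−Δ·S=186.6220
Node (1,1) S=126.5600: V=(p*·56.4245+(1−p*)·61.0860)/1.06=54.0067; Δ=(56.4245−61.0860)/(141.7472−98.7168)=-0.1083; B=V−Δ·S=67.7170
Node (0,0) S=113.0000: V=(p*·54.0067+(1−p*)·64.5387)/1.06=52.7031; Δ=(54.0067−64.5387)/(126.5600−88.1400)=-0.2741; B=V−Δ·S=83.6795
Each (Δ,B) replicates both successor values, so the strategy is self-financing and V0 is arbitrage-free.

(0,0): Delta=-0.2741 Bond=83.6795
(1,0): Delta=-1.3851 Bond=186.6220
(1,1): Delta=-0.1083 Bond=67.7170
(2,0): Delta=-5.0764 Bond=451.5943
(2,1): Delta=-0.8342 Bond=143.4390
(2,2): Delta=0.0000 Bond=56.4245
V0=52.7031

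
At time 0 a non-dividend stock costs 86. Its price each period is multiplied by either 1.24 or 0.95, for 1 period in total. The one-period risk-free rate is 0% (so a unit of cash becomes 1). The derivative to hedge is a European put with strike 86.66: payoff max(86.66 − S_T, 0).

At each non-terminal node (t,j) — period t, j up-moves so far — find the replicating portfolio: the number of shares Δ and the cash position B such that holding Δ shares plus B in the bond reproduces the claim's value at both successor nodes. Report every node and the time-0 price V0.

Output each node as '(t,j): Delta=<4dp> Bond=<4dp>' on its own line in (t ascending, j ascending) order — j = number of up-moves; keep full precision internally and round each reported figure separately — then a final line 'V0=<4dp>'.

(0,0): Delta=-0.1989 Bond=21.2083
V0=4.1048

Since d<R<u, set p* = (R−d)/(u−d) = 0.1724; price each node as the discounted p*-expectation of its children.
At expiry t=1: V(1,0)=4.9600, V(1,1)=0.0000
Node (0,0) S=86.0000: V=(p*·0.0000+(1−p*)·4.9600)/1=4.1048; Δ=(0.0000−4.9600)/(106.6400−81.7000)=-0.1989; B=V−Δ·S=21.2083
Root portfolio cost Δ·86+B reproduces V0=4.1048.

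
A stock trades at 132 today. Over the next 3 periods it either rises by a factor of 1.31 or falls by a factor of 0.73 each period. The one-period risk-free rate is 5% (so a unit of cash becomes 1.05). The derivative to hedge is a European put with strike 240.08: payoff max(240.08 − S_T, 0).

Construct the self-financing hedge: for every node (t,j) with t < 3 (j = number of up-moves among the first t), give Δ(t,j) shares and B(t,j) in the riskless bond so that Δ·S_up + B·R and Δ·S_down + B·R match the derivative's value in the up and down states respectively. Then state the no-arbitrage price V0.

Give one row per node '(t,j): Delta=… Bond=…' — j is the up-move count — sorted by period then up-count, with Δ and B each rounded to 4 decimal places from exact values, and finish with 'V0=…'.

(0,0): Delta=-0.7956 Bond=188.6355
(1,0): Delta=-1.0000 Bond=217.7596
(1,1): Delta=-0.7031 Bond=182.0672
(2,0): Delta=-1.0000 Bond=228.6476
(2,1): Delta=-1.0000 Bond=228.6476
(2,2): Delta=-0.5687 Bond=160.7204
V0=83.6113

The replicating-portfolio and risk-neutral prices coincide; use p* = (1.05−0.73)/(1.31−0.73) = 0.5517 for the latter.
Terminal values V(3,·): V(3,0)=188.7298, V(3,1)=147.9309, V(3,2)=74.7166, V(3,3)=0.0000
(2,0): S=70.3428. Δ = (V_up−V_dn)/(S_up−S_dn) = (147.9309−188.7298)/(92.1491−51.3502) = -1.0000. V = [p*·147.9309 + (1−p*)·188.7298]/1.05 = 158.3048. B = V − Δ·S = 228.6476.
(2,1): S=126.2316. Δ = (V_up−V_dn)/(S_up−S_dn) = (74.7166−147.9309)/(165.3634−92.1491) = -1.0000. V = [p*·74.7166 + (1−p*)·147.9309]/1.05 = 102.4160. B = V − Δ·S = 228.6476.
(2,2): S=226.5252. Δ = (V_up−V_dn)/(S_up−S_dn) = (0.0000−74.7166)/(296.7480−165.3634) = -0.5687. V = [p*·0.0000 + (1−p*)·74.7166]/1.05 = 31.8987. B = V − Δ·S = 160.7204.
(1,0): S=96.3600. Δ = (V_up−V_dn)/(S_up−S_dn) = (102.4160−158.3048)/(126.2316−70.3428) = -1.0000. V = [p*·102.4160 + (1−p*)·158.3048]/1.05 = 121.3996. B = V − Δ·S = 217.7596.
(1,1): S=172.9200. Δ = (V_up−V_dn)/(S_up−S_dn) = (31.8987−102.4160)/(226.5252−126.2316) = -0.7031. V = [p*·31.8987 + (1−p*)·102.4160]/1.05 = 60.4856. B = V − Δ·S = 182.0672.
(0,0): S=132.0000. Δ = (V_up−V_dn)/(S_up−S_dn) = (60.4856−121.3996)/(172.9200−96.3600) = -0.7956. V = [p*·60.4856 + (1−p*)·121.3996]/1.05 = 83.6113. B = V − Δ·S = 188.6355.
Root portfolio cost Δ·132+B reproduces V0=83.6113.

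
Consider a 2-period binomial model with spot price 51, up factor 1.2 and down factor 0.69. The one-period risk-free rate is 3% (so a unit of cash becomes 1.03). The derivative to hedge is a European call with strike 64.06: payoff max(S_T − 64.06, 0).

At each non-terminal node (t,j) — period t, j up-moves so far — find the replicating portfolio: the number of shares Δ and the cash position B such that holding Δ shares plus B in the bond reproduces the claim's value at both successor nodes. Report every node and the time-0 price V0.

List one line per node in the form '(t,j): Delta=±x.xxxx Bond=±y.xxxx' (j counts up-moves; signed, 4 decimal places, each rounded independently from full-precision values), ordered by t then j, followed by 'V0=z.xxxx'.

(0,0): Delta=0.2334 Bond=-7.9747
(1,0): Delta=0.0000 Bond=0.0000
(1,1): Delta=0.3005 Bond=-12.3210
V0=3.9296

Risk-neutral probability p* = (R−d)/(u−d) = (1.03−0.69)/(1.2−0.69) = 0.6667.
At expiry t=2: V(2,0)=0.0000, V(2,1)=0.0000, V(2,2)=9.3800
(1,0): S=35.1900. Δ = (V_up−V_dn)/(S_up−S_dn) = (0.0000−0.0000)/(42.2280−24.2811) = 0.0000. V = [p*·0.0000 + (1−p*)·0.0000]/1.03 = 0.0000. B = V − Δ·S = 0.0000.
(1,1): S=61.2000. Δ = (V_up−V_dn)/(S_up−S_dn) = (9.3800−0.0000)/(73.4400−42.2280) = 0.3005. V = [p*·9.3800 + (1−p*)·0.0000]/1.03 = 6.0712. B = V − Δ·S = -12.3210.
(0,0): S=51.0000. Δ = (V_up−V_dn)/(S_up−S_dn) = (6.0712−0.0000)/(61.2000−35.1900) = 0.2334. V = [p*·6.0712 + (1−p*)·0.0000]/1.03 = 3.9296. B = V − Δ·S = -7.9747.
Root portfolio cost Δ·51+B reproduces V0=3.9296.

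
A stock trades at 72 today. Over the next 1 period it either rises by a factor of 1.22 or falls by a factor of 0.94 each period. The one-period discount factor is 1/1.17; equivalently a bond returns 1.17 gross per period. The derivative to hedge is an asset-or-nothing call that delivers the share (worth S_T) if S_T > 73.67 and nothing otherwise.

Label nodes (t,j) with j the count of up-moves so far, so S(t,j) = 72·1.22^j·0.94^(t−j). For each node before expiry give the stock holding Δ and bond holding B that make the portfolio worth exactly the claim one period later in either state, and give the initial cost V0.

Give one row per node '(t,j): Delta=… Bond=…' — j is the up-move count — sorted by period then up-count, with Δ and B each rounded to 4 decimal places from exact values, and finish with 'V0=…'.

(0,0): Delta=4.3571 Bond=-252.0440
V0=61.6703

Under the risk-neutral measure, an up-move has probability p* = (R−d)/(u−d) = 0.8214 and values discount at R = 1.17.
Payoff layer (t=1): V(1,0)=0.0000, V(1,1)=87.8400
  t=0,j=0: stock 72.0000 → up 87.8400 (V=87.8400), down 67.6800 (V=0.0000). Price 61.6703; hedge Δ=4.3571, bond B=-252.0440.
The time-0 hedge costs 61.6703, which is the no-arbitrage price.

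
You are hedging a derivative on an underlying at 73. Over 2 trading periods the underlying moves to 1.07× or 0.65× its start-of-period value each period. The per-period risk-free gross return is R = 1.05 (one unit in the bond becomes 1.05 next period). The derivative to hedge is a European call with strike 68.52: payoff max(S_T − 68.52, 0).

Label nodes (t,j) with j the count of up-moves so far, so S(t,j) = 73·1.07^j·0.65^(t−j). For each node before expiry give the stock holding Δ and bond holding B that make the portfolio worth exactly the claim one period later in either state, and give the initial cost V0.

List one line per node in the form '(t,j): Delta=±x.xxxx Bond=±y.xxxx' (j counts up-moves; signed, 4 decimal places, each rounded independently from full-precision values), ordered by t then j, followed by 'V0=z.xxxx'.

(0,0): Delta=0.4455 Bond=-20.1305
(1,0): Delta=0.0000 Bond=0.0000
(1,1): Delta=0.4590 Bond=-22.1939
V0=12.3880

Under the risk-neutral measure, an up-move has probability p* = (R−d)/(u−d) = 0.9524 and values discount at R = 1.05.
Payoff layer (t=2): V(2,0)=0.0000, V(2,1)=0.0000, V(2,2)=15.0577
(1,0): S=47.4500. Δ = (V_up−V_dn)/(S_up−S_dn) = (0.0000−0.0000)/(50.7715−30.8425) = 0.0000. V = [p*·0.0000 + (1−p*)·0.0000]/1.05 = 0.0000. B = V − Δ·S = 0.0000.
(1,1): S=78.1100. Δ = (V_up−V_dn)/(S_up−S_dn) = (15.0577−0.0000)/(83.5777−50.7715) = 0.4590. V = [p*·15.0577 + (1−p*)·0.0000]/1.05 = 13.6578. B = V − Δ·S = -22.1939.
(0,0): S=73.0000. Δ = (V_up−V_dn)/(S_up−S_dn) = (13.6578−0.0000)/(78.1100−47.4500) = 0.4455. V = [p*·13.6578 + (1−p*)·0.0000]/1.05 = 12.3880. B = V − Δ·S = -20.1305.
Each (Δ,B) replicates both successor values, so the strategy is self-financing and V0 is arbitrage-free.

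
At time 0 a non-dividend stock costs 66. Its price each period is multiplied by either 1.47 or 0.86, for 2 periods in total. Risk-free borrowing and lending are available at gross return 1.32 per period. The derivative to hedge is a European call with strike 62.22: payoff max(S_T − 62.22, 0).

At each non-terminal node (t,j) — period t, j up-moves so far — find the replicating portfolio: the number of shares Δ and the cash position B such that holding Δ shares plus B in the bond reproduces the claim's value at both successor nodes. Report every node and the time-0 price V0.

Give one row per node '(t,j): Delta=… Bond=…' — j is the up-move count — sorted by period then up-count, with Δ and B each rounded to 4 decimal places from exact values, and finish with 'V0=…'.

The replicating-portfolio and risk-neutral prices coincide; use p* = (1.32−0.86)/(1.47−0.86) = 0.7541 for the latter.
Payoff layer (t=2): V(2,0)=0.0000, V(2,1)=21.2172, V(2,2)=80.3994
Node (1,0) S=56.7600: V=(p*·21.2172+(1−p*)·0.0000)/1.32=12.1211; Δ=(21.2172−0.0000)/(83.4372−48.8136)=0.6128; B=V−Δ·S=-22.6612
Node (1,1) S=97.0200: V=(p*·80.3994+(1−p*)·21.2172)/1.32=49.8836; Δ=(80.3994−21.2172)/(142.6194−83.4372)=1.0000; B=V−Δ·S=-47.1364
Node (0,0) S=66.0000: V=(p*·49.8836+(1−p*)·12.1211)/1.32=30.7559; Δ=(49.8836−12.1211)/(97.0200−56.7600)=0.9380; B=V−Δ·S=-31.1499
Check: Δ(0,0)·S0 + B(0,0) = 30.7559 = V0.

(0,0): Delta=0.9380 Bond=-31.1499
(1,0): Delta=0.6128 Bond=-22.6612
(1,1): Delta=1.0000 Bond=-47.1364
V0=30.7559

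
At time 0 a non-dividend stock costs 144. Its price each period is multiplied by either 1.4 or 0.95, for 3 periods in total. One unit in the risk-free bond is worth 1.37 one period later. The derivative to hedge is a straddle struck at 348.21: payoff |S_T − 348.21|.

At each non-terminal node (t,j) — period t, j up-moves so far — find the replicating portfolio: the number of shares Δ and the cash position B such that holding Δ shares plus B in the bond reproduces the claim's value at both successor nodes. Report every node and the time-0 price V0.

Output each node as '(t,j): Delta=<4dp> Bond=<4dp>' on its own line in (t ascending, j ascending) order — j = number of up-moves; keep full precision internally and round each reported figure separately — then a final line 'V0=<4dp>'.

Under the risk-neutral measure, an up-move has probability p* = (R−d)/(u−d) = 0.9333 and values discount at R = 1.37.
Terminal values V(3,·): V(3,0)=224.7480, V(3,1)=166.2660, V(3,2)=80.0820, V(3,3)=46.9260
Node (2,0) S=129.9600: V=(p*·166.2660+(1−p*)·224.7480)/1.37=124.2079; Δ=(166.2660−224.7480)/(181.9440−123.4620)=-1.0000; B=V−Δ·S=254.1679
Node (2,1) S=191.5200: V=(p*·80.0820+(1−p*)·166.2660)/1.37=62.6479; Δ=(80.0820−166.2660)/(268.1280−181.9440)=-1.0000; B=V−Δ·S=254.1679
Node (2,2) S=282.2400: V=(p*·46.9260+(1−p*)·80.0820)/1.37=35.8660; Δ=(46.9260−80.0820)/(395.1360−268.1280)=-0.2611; B=V−Δ·S=109.5460
Node (1,0) S=136.8000: V=(p*·62.6479+(1−p*)·124.2079)/1.37=48.7240; Δ=(62.6479−124.2079)/(191.5200−129.9600)=-1.0000; B=V−Δ·S=185.5240
Node (1,1) S=201.6000: V=(p*·35.8660+(1−p*)·62.6479)/1.37=27.4828; Δ=(35.8660−62.6479)/(282.2400−191.5200)=-0.2952; B=V−Δ·S=86.9981
Node (0,0) S=144.0000: V=(p*·27.4828+(1−p*)·48.7240)/1.37=21.0941; Δ=(27.4828−48.7240)/(201.6000−136.8000)=-0.3278; B=V−Δ·S=68.2967
Root portfolio cost Δ·144+B reproduces V0=21.0941.

(0,0): Delta=-0.3278 Bond=68.2967
(1,0): Delta=-1.0000 Bond=185.5240
(1,1): Delta=-0.2952 Bond=86.9981
(2,0): Delta=-1.0000 Bond=254.1679
(2,1): Delta=-1.0000 Bond=254.1679
(2,2): Delta=-0.2611 Bond=109.5460
V0=21.0941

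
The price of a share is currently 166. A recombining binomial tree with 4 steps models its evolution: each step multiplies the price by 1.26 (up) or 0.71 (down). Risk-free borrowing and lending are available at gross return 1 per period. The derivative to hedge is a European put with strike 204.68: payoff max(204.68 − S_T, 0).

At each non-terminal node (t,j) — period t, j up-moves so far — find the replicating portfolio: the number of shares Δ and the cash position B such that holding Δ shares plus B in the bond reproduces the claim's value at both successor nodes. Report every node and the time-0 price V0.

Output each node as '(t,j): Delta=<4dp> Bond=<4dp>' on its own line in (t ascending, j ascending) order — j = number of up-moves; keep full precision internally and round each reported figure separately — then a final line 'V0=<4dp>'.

(0,0): Delta=-0.5725 Bond=158.8546
(1,0): Delta=-0.8667 Bond=193.5240
(1,1): Delta=-0.4239 Bond=127.7718
(2,0): Delta=-1.0000 Bond=204.6800
(2,1): Delta=-0.7993 Bond=183.5221
(2,2): Delta=-0.2343 Bond=77.7887
(3,0): Delta=-1.0000 Bond=204.6800
(3,1): Delta=-1.0000 Bond=204.6800
(3,2): Delta=-0.6980 Bond=164.5530
(3,3): Delta=0.0000 Bond=0.0000
V0=63.8152

Under the risk-neutral measure, an up-move has probability p* = (R−d)/(u−d) = 0.5273 and values discount at R = 1.
Terminal values V(4,·): V(4,0)=162.4966, V(4,1)=129.8193, V(4,2)=71.8287, V(4,3)=0.0000, V(4,4)=0.0000
  t=3,j=0: stock 59.4132 → up 74.8607 (V=129.8193), down 42.1834 (V=162.4966). Price 145.2668; hedge Δ=-1.0000, bond B=204.6800.
  t=3,j=1: stock 105.4376 → up 132.8513 (V=71.8287), down 74.8607 (V=129.8193). Price 99.2424; hedge Δ=-1.0000, bond B=204.6800.
  t=3,j=2: stock 187.1145 → up 235.7643 (V=0.0000), down 132.8513 (V=71.8287). Price 33.9554; hedge Δ=-0.6980, bond B=164.5530.
  t=3,j=3: stock 332.0624 → up 418.3986 (V=0.0000), down 235.7643 (V=0.0000). Price 0.0000; hedge Δ=0.0000, bond B=0.0000.
  t=2,j=0: stock 83.6806 → up 105.4376 (V=99.2424), down 59.4132 (V=145.2668). Price 120.9994; hedge Δ=-1.0000, bond B=204.6800.
  t=2,j=1: stock 148.5036 → up 187.1145 (V=33.9554), down 105.4376 (V=99.2424). Price 64.8184; hedge Δ=-0.7993, bond B=183.5221.
  t=2,j=2: stock 263.5416 → up 332.0624 (V=0.0000), down 187.1145 (V=33.9554). Price 16.0516; hedge Δ=-0.2343, bond B=77.7887.
  t=1,j=0: stock 117.8600 → up 148.5036 (V=64.8184), down 83.6806 (V=120.9994). Price 91.3767; hedge Δ=-0.8667, bond B=193.5240.
  t=1,j=1: stock 209.1600 → up 263.5416 (V=16.0516), down 148.5036 (V=64.8184). Price 39.1050; hedge Δ=-0.4239, bond B=127.7718.
  t=0,j=0: stock 166.0000 → up 209.1600 (V=39.1050), down 117.8600 (V=91.3767). Price 63.8152; hedge Δ=-0.5725, bond B=158.8546.
Each (Δ,B) replicates both successor values, so the strategy is self-financing and V0 is arbitrage-free.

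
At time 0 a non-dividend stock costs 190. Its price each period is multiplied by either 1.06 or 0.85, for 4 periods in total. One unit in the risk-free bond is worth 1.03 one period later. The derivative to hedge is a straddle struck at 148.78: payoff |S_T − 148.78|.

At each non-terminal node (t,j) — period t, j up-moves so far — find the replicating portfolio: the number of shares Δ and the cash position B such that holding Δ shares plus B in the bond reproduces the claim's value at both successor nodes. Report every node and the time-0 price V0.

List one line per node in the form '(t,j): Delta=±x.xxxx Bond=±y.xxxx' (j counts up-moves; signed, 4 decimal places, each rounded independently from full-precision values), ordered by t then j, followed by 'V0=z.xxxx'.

(0,0): Delta=0.9363 Bond=-119.6059
(1,0): Delta=0.6306 Bond=-73.8193
(1,1): Delta=0.9772 Bond=-131.4233
(2,0): Delta=-0.6846 Bond=104.5142
(2,1): Delta=0.8064 Bond=-106.1252
(2,2): Delta=1.0000 Bond=-140.2394
(3,0): Delta=-1.0000 Bond=144.4466
(3,1): Delta=-0.6425 Bond=101.5168
(3,2): Delta=1.0000 Bond=-144.4466
(3,3): Delta=1.0000 Bond=-144.4466
V0=58.2934

Risk-neutral probability p* = (R−d)/(u−d) = (1.03−0.85)/(1.06−0.85) = 0.8571.
Terminal values V(4,·): V(4,0)=49.5988, V(4,1)=25.0952, V(4,2)=5.4622, V(4,3)=43.5691, V(4,4)=91.0906
Node (3,0) S=116.6837: V=(p*·25.0952+(1−p*)·49.5988)/1.03=27.7629; Δ=(25.0952−49.5988)/(123.6848−99.1812)=-1.0000; B=V−Δ·S=144.4466
Node (3,1) S=145.5115: V=(p*·5.4622+(1−p*)·25.0952)/1.03=8.0261; Δ=(5.4622−25.0952)/(154.2422−123.6848)=-0.6425; B=V−Δ·S=101.5168
Node (3,2) S=181.4614: V=(p*·43.5691+(1−p*)·5.4622)/1.03=37.0148; Δ=(43.5691−5.4622)/(192.3491−154.2422)=1.0000; B=V−Δ·S=-144.4466
Node (3,3) S=226.2930: V=(p*·91.0906+(1−p*)·43.5691)/1.03=81.8464; Δ=(91.0906−43.5691)/(239.8706−192.3491)=1.0000; B=V−Δ·S=-144.4466
Node (2,0) S=137.2750: V=(p*·8.0261+(1−p*)·27.7629)/1.03=10.5298; Δ=(8.0261−27.7629)/(145.5115−116.6837)=-0.6846; B=V−Δ·S=104.5142
Node (2,1) S=171.1900: V=(p*·37.0148+(1−p*)·8.0261)/1.03=31.9161; Δ=(37.0148−8.0261)/(181.4614−145.5115)=0.8064; B=V−Δ·S=-106.1252
Node (2,2) S=213.4840: V=(p*·81.8464+(1−p*)·37.0148)/1.03=73.2446; Δ=(81.8464−37.0148)/(226.2930−181.4614)=1.0000; B=V−Δ·S=-140.2394
Node (1,0) S=161.5000: V=(p*·31.9161+(1−p*)·10.5298)/1.03=28.0203; Δ=(31.9161−10.5298)/(171.1900−137.2750)=0.6306; B=V−Δ·S=-73.8193
Node (1,1) S=201.4000: V=(p*·73.2446+(1−p*)·31.9161)/1.03=65.3791; Δ=(73.2446−31.9161)/(213.4840−171.1900)=0.9772; B=V−Δ·S=-131.4233
Node (0,0) S=190.0000: V=(p*·65.3791+(1−p*)·28.0203)/1.03=58.2934; Δ=(65.3791−28.0203)/(201.4000−161.5000)=0.9363; B=V−Δ·S=-119.6059
Self-financing check: at every node Δ·S+B equals the discounted successor values.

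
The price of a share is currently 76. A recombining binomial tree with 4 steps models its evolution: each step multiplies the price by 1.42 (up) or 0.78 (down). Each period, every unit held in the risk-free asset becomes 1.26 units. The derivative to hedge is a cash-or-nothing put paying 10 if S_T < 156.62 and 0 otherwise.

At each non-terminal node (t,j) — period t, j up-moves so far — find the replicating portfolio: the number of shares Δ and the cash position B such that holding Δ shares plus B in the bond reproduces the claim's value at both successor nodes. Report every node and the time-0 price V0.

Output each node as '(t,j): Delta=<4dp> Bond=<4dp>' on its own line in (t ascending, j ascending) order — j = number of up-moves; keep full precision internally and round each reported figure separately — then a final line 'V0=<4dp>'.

(0,0): Delta=-0.0434 Bond=4.3337
(1,0): Delta=-0.0934 Bond=8.4262
(1,1): Delta=-0.0342 Bond=4.4718
(2,0): Delta=0.0000 Bond=6.2988
(2,1): Delta=-0.1105 Bond=12.0563
(2,2): Delta=-0.0202 Bond=3.4939
(3,0): Delta=0.0000 Bond=7.9365
(3,1): Delta=0.0000 Bond=7.9365
(3,2): Delta=-0.1307 Bond=17.6091
(3,3): Delta=0.0000 Bond=0.0000
V0=1.0384

Risk-neutral probability p* = (R−d)/(u−d) = (1.26−0.78)/(1.42−0.78) = 0.7500.
Payoff layer (t=4): V(4,0)=10.0000, V(4,1)=10.0000, V(4,2)=10.0000, V(4,3)=0.0000, V(4,4)=0.0000
Node (3,0) S=36.0660: V=(p*·10.0000+(1−p*)·10.0000)/1.26=7.9365; Δ=(10.0000−10.0000)/(51.2137−28.1314)=0.0000; B=V−Δ·S=7.9365
Node (3,1) S=65.6585: V=(p*·10.0000+(1−p*)·10.0000)/1.26=7.9365; Δ=(10.0000−10.0000)/(93.2351−51.2137)=0.0000; B=V−Δ·S=7.9365
Node (3,2) S=119.5322: V=(p*·0.0000+(1−p*)·10.0000)/1.26=1.9841; Δ=(0.0000−10.0000)/(169.7357−93.2351)=-0.1307; B=V−Δ·S=17.6091
Node (3,3) S=217.6099: V=(p*·0.0000+(1−p*)·0.0000)/1.26=0.0000; Δ=(0.0000−0.0000)/(309.0060−169.7357)=0.0000; B=V−Δ·S=0.0000
Node (2,0) S=46.2384: V=(p*·7.9365+(1−p*)·7.9365)/1.26=6.2988; Δ=(7.9365−7.9365)/(65.6585−36.0660)=0.0000; B=V−Δ·S=6.2988
Node (2,1) S=84.1776: V=(p*·1.9841+(1−p*)·7.9365)/1.26=2.7557; Δ=(1.9841−7.9365)/(119.5322−65.6585)=-0.1105; B=V−Δ·S=12.0563
Node (2,2) S=153.2464: V=(p*·0.0000+(1−p*)·1.9841)/1.26=0.3937; Δ=(0.0000−1.9841)/(217.6099−119.5322)=-0.0202; B=V−Δ·S=3.4939
Node (1,0) S=59.2800: V=(p*·2.7557+(1−p*)·6.2988)/1.26=2.8901; Δ=(2.7557−6.2988)/(84.1776−46.2384)=-0.0934; B=V−Δ·S=8.4262
Node (1,1) S=107.9200: V=(p*·0.3937+(1−p*)·2.7557)/1.26=0.7811; Δ=(0.3937−2.7557)/(153.2464−84.1776)=-0.0342; B=V−Δ·S=4.4718
Node (0,0) S=76.0000: V=(p*·0.7811+(1−p*)·2.8901)/1.26=1.0384; Δ=(0.7811−2.8901)/(107.9200−59.2800)=-0.0434; B=V−Δ·S=4.3337
Check: Δ(0,0)·S0 + B(0,0) = 1.0384 = V0.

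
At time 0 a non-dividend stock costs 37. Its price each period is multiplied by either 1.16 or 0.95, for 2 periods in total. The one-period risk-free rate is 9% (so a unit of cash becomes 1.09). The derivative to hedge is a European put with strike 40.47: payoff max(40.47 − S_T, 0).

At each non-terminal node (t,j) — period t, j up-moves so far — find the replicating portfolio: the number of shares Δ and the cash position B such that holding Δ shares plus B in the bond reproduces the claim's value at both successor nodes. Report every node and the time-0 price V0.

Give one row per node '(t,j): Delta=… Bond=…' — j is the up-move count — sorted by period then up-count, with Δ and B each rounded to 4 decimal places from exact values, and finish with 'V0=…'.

(0,0): Delta=-0.2786 Bond=10.9684
(1,0): Delta=-0.9588 Bond=35.8668
(1,1): Delta=0.0000 Bond=0.0000
V0=0.6619

Risk-neutral probability p* = (R−d)/(u−d) = (1.09−0.95)/(1.16−0.95) = 0.6667.
At expiry t=2: V(2,0)=7.0775, V(2,1)=0.0000, V(2,2)=0.0000
  t=1,j=0: stock 35.1500 → up 40.7740 (V=0.0000), down 33.3925 (V=7.0775). Price 2.1644; hedge Δ=-0.9588, bond B=35.8668.
  t=1,j=1: stock 42.9200 → up 49.7872 (V=0.0000), down 40.7740 (V=0.0000). Price 0.0000; hedge Δ=0.0000, bond B=0.0000.
  t=0,j=0: stock 37.0000 → up 42.9200 (V=0.0000), down 35.1500 (V=2.1644). Price 0.6619; hedge Δ=-0.2786, bond B=10.9684.
The time-0 hedge costs 0.6619, which is the no-arbitrage price.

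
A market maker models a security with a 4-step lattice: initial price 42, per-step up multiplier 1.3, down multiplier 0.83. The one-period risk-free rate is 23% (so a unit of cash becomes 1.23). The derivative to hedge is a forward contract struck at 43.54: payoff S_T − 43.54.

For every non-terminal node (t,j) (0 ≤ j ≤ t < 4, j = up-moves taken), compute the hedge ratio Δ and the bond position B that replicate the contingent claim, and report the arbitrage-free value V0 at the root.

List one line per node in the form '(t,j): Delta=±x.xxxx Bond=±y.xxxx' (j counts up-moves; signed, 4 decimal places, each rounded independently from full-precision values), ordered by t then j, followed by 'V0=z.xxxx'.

Risk-neutral probability p* = (R−d)/(u−d) = (1.23−0.83)/(1.3−0.83) = 0.8511.
Terminal values V(4,·): V(4,0)=-23.6075, V(4,1)=-12.3204, V(4,2)=5.3581, V(4,3)=33.0474, V(4,4)=76.4162
Node (3,0) S=24.0151: V=(p*·-12.3204+(1−p*)·-23.6075)/1.23=-11.3833; Δ=(-12.3204−-23.6075)/(31.2196−19.9325)=1.0000; B=V−Δ·S=-35.3984
Node (3,1) S=37.6139: V=(p*·5.3581+(1−p*)·-12.3204)/1.23=2.2156; Δ=(5.3581−-12.3204)/(48.8981−31.2196)=1.0000; B=V−Δ·S=-35.3984
Node (3,2) S=58.9134: V=(p*·33.0474+(1−p*)·5.3581)/1.23=23.5150; Δ=(33.0474−5.3581)/(76.5874−48.8981)=1.0000; B=V−Δ·S=-35.3984
Node (3,3) S=92.2740: V=(p*·76.4162+(1−p*)·33.0474)/1.23=56.8756; Δ=(76.4162−33.0474)/(119.9562−76.5874)=1.0000; B=V−Δ·S=-35.3984
Node (2,0) S=28.9338: V=(p*·2.2156+(1−p*)·-11.3833)/1.23=0.1546; Δ=(2.2156−-11.3833)/(37.6139−24.0151)=1.0000; B=V−Δ·S=-28.7792
Node (2,1) S=45.3180: V=(p*·23.5150+(1−p*)·2.2156)/1.23=16.5388; Δ=(23.5150−2.2156)/(58.9134−37.6139)=1.0000; B=V−Δ·S=-28.7792
Node (2,2) S=70.9800: V=(p*·56.8756+(1−p*)·23.5150)/1.23=42.2008; Δ=(56.8756−23.5150)/(92.2740−58.9134)=1.0000; B=V−Δ·S=-28.7792
Node (1,0) S=34.8600: V=(p*·16.5388+(1−p*)·0.1546)/1.23=11.4623; Δ=(16.5388−0.1546)/(45.3180−28.9338)=1.0000; B=V−Δ·S=-23.3977
Node (1,1) S=54.6000: V=(p*·42.2008+(1−p*)·16.5388)/1.23=31.2023; Δ=(42.2008−16.5388)/(70.9800−45.3180)=1.0000; B=V−Δ·S=-23.3977
Node (0,0) S=42.0000: V=(p*·31.2023+(1−p*)·11.4623)/1.23=22.9775; Δ=(31.2023−11.4623)/(54.6000−34.8600)=1.0000; B=V−Δ·S=-19.0225
Self-financing check: at every node Δ·S+B equals the discounted successor values.

(0,0): Delta=1.0000 Bond=-19.0225
(1,0): Delta=1.0000 Bond=-23.3977
(1,1): Delta=1.0000 Bond=-23.3977
(2,0): Delta=1.0000 Bond=-28.7792
(2,1): Delta=1.0000 Bond=-28.7792
(2,2): Delta=1.0000 Bond=-28.7792
(3,0): Delta=1.0000 Bond=-35.3984
(3,1): Delta=1.0000 Bond=-35.3984
(3,2): Delta=1.0000 Bond=-35.3984
(3,3): Delta=1.0000 Bond=-35.3984
V0=22.9775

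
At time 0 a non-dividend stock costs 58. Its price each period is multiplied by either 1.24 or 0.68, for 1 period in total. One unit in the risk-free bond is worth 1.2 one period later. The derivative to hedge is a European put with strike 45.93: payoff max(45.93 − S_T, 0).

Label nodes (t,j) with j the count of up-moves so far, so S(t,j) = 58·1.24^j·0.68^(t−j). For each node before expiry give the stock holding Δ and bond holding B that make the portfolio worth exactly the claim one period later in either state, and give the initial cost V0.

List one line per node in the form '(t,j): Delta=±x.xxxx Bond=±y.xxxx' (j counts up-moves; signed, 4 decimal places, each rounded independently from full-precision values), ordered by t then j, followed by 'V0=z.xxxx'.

No-arbitrage ⇒ martingale measure with p* = (R−d)/(u−d) = 0.9286.
Terminal values V(1,·): V(1,0)=6.4900, V(1,1)=0.0000
Node (0,0) S=58.0000: V=(p*·0.0000+(1−p*)·6.4900)/1.2=0.3863; Δ=(0.0000−6.4900)/(71.9200−39.4400)=-0.1998; B=V−Δ·S=11.9756
Check: Δ(0,0)·S0 + B(0,0) = 0.3863 = V0.

(0,0): Delta=-0.1998 Bond=11.9756
V0=0.3863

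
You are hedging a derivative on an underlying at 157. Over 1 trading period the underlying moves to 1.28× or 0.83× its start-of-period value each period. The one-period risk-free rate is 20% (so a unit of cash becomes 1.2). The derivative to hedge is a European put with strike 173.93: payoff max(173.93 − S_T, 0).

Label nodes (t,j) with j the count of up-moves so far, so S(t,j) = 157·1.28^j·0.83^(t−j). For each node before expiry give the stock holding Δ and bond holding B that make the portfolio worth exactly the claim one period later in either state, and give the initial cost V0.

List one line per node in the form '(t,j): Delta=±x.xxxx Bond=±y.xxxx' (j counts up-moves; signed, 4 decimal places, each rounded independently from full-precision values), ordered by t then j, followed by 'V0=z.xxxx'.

Risk-neutral probability p* = (R−d)/(u−d) = (1.2−0.83)/(1.28−0.83) = 0.8222.
Terminal values V(1,·): V(1,0)=43.6200, V(1,1)=0.0000
  t=0,j=0: stock 157.0000 → up 200.9600 (V=0.0000), down 130.3100 (V=43.6200). Price 6.4622; hedge Δ=-0.6174, bond B=103.3956.
The time-0 hedge costs 6.4622, which is the no-arbitrage price.

(0,0): Delta=-0.6174 Bond=103.3956
V0=6.4622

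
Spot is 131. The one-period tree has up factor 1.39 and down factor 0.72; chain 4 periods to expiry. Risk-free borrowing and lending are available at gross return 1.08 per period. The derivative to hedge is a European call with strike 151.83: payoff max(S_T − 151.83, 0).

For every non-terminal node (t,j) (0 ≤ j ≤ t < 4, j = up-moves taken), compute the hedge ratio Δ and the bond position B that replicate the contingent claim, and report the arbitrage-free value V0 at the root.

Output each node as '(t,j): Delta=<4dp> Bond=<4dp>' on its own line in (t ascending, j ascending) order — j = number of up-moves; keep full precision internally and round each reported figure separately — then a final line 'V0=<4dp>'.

No-arbitrage ⇒ martingale measure with p* = (R−d)/(u−d) = 0.5373.
At expiry t=4: V(4,0)=0.0000, V(4,1)=0.0000, V(4,2)=0.0000, V(4,3)=101.4776, V(4,4)=337.1944
Node (3,0) S=48.8955: V=(p*·0.0000+(1−p*)·0.0000)/1.08=0.0000; Δ=(0.0000−0.0000)/(67.9647−35.2048)=0.0000; B=V−Δ·S=0.0000
Node (3,1) S=94.3955: V=(p*·0.0000+(1−p*)·0.0000)/1.08=0.0000; Δ=(0.0000−0.0000)/(131.2097−67.9647)=0.0000; B=V−Δ·S=0.0000
Node (3,2) S=182.2357: V=(p*·101.4776+(1−p*)·0.0000)/1.08=50.4864; Δ=(101.4776−0.0000)/(253.3076−131.2097)=0.8311; B=V−Δ·S=-100.9727
Node (3,3) S=351.8161: V=(p*·337.1944+(1−p*)·101.4776)/1.08=211.2328; Δ=(337.1944−101.4776)/(489.0244−253.3076)=1.0000; B=V−Δ·S=-140.5833
Node (2,0) S=67.9104: V=(p*·0.0000+(1−p*)·0.0000)/1.08=0.0000; Δ=(0.0000−0.0000)/(94.3955−48.8955)=0.0000; B=V−Δ·S=0.0000
Node (2,1) S=131.1048: V=(p*·50.4864+(1−p*)·0.0000)/1.08=25.1176; Δ=(50.4864−0.0000)/(182.2357−94.3955)=0.5748; B=V−Δ·S=-50.2352
Node (2,2) S=253.1051: V=(p*·211.2328+(1−p*)·50.4864)/1.08=126.7200; Δ=(211.2328−50.4864)/(351.8161−182.2357)=0.9479; B=V−Δ·S=-113.2000
Node (1,0) S=94.3200: V=(p*·25.1176+(1−p*)·0.0000)/1.08=12.4963; Δ=(25.1176−0.0000)/(131.1048−67.9104)=0.3975; B=V−Δ·S=-24.9926
Node (1,1) S=182.0900: V=(p*·126.7200+(1−p*)·25.1176)/1.08=73.8055; Δ=(126.7200−25.1176)/(253.1051−131.1048)=0.8328; B=V−Δ·S=-77.8399
Node (0,0) S=131.0000: V=(p*·73.8055+(1−p*)·12.4963)/1.08=42.0727; Δ=(73.8055−12.4963)/(182.0900−94.3200)=0.6985; B=V−Δ·S=-49.4335
Check: Δ(0,0)·S0 + B(0,0) = 42.0727 = V0.

(0,0): Delta=0.6985 Bond=-49.4335
(1,0): Delta=0.3975 Bond=-24.9926
(1,1): Delta=0.8328 Bond=-77.8399
(2,0): Delta=0.0000 Bond=0.0000
(2,1): Delta=0.5748 Bond=-50.2352
(2,2): Delta=0.9479 Bond=-113.2000
(3,0): Delta=0.0000 Bond=0.0000
(3,1): Delta=0.0000 Bond=0.0000
(3,2): Delta=0.8311 Bond=-100.9727
(3,3): Delta=1.0000 Bond=-140.5833
V0=42.0727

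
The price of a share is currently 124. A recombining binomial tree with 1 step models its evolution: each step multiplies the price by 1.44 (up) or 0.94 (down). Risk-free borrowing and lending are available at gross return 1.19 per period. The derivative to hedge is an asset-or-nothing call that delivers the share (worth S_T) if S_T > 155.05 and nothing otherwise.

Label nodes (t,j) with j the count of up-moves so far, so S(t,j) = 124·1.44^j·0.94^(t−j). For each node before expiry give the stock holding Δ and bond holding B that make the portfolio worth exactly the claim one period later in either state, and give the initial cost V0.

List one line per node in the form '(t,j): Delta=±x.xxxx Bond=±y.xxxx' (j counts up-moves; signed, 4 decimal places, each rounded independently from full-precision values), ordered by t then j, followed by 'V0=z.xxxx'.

The replicating-portfolio and risk-neutral prices coincide; use p* = (1.19−0.94)/(1.44−0.94) = 0.5000 for the latter.
Terminal payoffs: V(1,0)=0.0000, V(1,1)=178.5600
  t=0,j=0: stock 124.0000 → up 178.5600 (V=178.5600), down 116.5600 (V=0.0000). Price 75.0252; hedge Δ=2.8800, bond B=-282.0948.
Self-financing check: at every node Δ·S+B equals the discounted successor values.

(0,0): Delta=2.8800 Bond=-282.0948
V0=75.0252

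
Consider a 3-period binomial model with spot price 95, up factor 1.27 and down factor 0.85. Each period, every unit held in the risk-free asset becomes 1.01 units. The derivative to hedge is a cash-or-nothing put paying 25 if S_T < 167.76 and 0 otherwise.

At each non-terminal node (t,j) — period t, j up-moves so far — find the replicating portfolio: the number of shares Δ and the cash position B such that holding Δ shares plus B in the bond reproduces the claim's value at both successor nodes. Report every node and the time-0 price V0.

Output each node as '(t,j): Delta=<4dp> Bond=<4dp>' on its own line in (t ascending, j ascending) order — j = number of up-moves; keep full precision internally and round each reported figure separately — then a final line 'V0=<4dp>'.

(0,0): Delta=-0.0891 Bond=31.3914
(1,0): Delta=0.0000 Bond=24.5074
(1,1): Delta=-0.1861 Bond=43.4020
(2,0): Delta=0.0000 Bond=24.7525
(2,1): Delta=0.0000 Bond=24.7525
(2,2): Delta=-0.3885 Bond=74.8468
V0=22.9233

Risk-neutral probability p* = (R−d)/(u−d) = (1.01−0.85)/(1.27−0.85) = 0.3810.
At expiry t=3: V(3,0)=25.0000, V(3,1)=25.0000, V(3,2)=25.0000, V(3,3)=0.0000
Node (2,0) S=68.6375: V=(p*·25.0000+(1−p*)·25.0000)/1.01=24.7525; Δ=(25.0000−25.0000)/(87.1696−58.3419)=0.0000; B=V−Δ·S=24.7525
Node (2,1) S=102.5525: V=(p*·25.0000+(1−p*)·25.0000)/1.01=24.7525; Δ=(25.0000−25.0000)/(130.2417−87.1696)=0.0000; B=V−Δ·S=24.7525
Node (2,2) S=153.2255: V=(p*·0.0000+(1−p*)·25.0000)/1.01=15.3230; Δ=(0.0000−25.0000)/(194.5964−130.2417)=-0.3885; B=V−Δ·S=74.8468
Node (1,0) S=80.7500: V=(p*·24.7525+(1−p*)·24.7525)/1.01=24.5074; Δ=(24.7525−24.7525)/(102.5525−68.6375)=0.0000; B=V−Δ·S=24.5074
Node (1,1) S=120.6500: V=(p*·15.3230+(1−p*)·24.7525)/1.01=20.9508; Δ=(15.3230−24.7525)/(153.2255−102.5525)=-0.1861; B=V−Δ·S=43.4020
Node (0,0) S=95.0000: V=(p*·20.9508+(1−p*)·24.5074)/1.01=22.9233; Δ=(20.9508−24.5074)/(120.6500−80.7500)=-0.0891; B=V−Δ·S=31.3914
Root portfolio cost Δ·95+B reproduces V0=22.9233.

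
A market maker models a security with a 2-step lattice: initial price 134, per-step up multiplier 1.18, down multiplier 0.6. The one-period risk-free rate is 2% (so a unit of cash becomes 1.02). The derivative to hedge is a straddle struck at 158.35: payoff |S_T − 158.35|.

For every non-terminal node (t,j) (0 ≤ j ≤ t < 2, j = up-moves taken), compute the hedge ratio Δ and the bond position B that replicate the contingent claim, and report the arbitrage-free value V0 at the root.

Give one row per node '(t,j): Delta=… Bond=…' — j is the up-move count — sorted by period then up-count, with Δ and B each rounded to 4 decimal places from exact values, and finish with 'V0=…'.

No-arbitrage ⇒ martingale measure with p* = (R−d)/(u−d) = 0.7241.
Terminal values V(2,·): V(2,0)=110.1100, V(2,1)=63.4780, V(2,2)=28.2316
  t=1,j=0: stock 80.4000 → up 94.8720 (V=63.4780), down 48.2400 (V=110.1100). Price 74.8451; hedge Δ=-1.0000, bond B=155.2451.
  t=1,j=1: stock 158.1200 → up 186.5816 (V=28.2316), down 94.8720 (V=63.4780). Price 37.2105; hedge Δ=-0.3843, bond B=97.9802.
  t=0,j=0: stock 134.0000 → up 158.1200 (V=37.2105), down 80.4000 (V=74.8451). Price 46.6593; hedge Δ=-0.4842, bond B=111.5465.
Self-financing check: at every node Δ·S+B equals the discounted successor values.

(0,0): Delta=-0.4842 Bond=111.5465
(1,0): Delta=-1.0000 Bond=155.2451
(1,1): Delta=-0.3843 Bond=97.9802
V0=46.6593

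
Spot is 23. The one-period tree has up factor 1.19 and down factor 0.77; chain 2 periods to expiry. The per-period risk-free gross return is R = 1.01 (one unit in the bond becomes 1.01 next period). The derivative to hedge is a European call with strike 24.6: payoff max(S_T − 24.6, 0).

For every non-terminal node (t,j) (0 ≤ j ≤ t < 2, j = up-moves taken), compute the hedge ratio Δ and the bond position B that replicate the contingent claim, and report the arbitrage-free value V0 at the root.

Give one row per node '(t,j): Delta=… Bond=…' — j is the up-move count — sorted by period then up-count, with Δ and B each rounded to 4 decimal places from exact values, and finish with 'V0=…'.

(0,0): Delta=0.4668 Bond=-8.1853
(1,0): Delta=0.0000 Bond=0.0000
(1,1): Delta=0.6933 Bond=-14.4675
V0=2.5513

Since d<R<u, set p* = (R−d)/(u−d) = 0.5714; price each node as the discounted p*-expectation of its children.
Terminal payoffs: V(2,0)=0.0000, V(2,1)=0.0000, V(2,2)=7.9703
(1,0): S=17.7100. Δ = (V_up−V_dn)/(S_up−S_dn) = (0.0000−0.0000)/(21.0749−13.6367) = 0.0000. V = [p*·0.0000 + (1−p*)·0.0000]/1.01 = 0.0000. B = V − Δ·S = 0.0000.
(1,1): S=27.3700. Δ = (V_up−V_dn)/(S_up−S_dn) = (7.9703−0.0000)/(32.5703−21.0749) = 0.6933. V = [p*·7.9703 + (1−p*)·0.0000]/1.01 = 4.5094. B = V − Δ·S = -14.4675.
(0,0): S=23.0000. Δ = (V_up−V_dn)/(S_up−S_dn) = (4.5094−0.0000)/(27.3700−17.7100) = 0.4668. V = [p*·4.5094 + (1−p*)·0.0000]/1.01 = 2.5513. B = V − Δ·S = -8.1853.
Self-financing check: at every node Δ·S+B equals the discounted successor values.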